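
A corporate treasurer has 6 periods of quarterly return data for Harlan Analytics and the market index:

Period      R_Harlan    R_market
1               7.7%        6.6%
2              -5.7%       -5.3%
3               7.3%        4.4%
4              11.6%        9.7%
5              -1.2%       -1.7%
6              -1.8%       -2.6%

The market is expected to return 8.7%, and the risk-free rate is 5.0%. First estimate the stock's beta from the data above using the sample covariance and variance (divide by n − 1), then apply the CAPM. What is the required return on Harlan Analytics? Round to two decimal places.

Mean R_i = (7.7 − 5.7 + 7.3 + 11.6 − 1.2 − 1.8) / 6 = 2.9833%
Mean R_m = (6.6 − 5.3 + 4.4 + 9.7 − 1.7 − 2.6) / 6 = 1.8500%
Σ(R_i − R̄_i)(R_m − R̄_m) = 199.2750  ⇒  Cov = 199.2750 / 5 = 39.8550
Σ(R_m − R̄_m)² = 174.2150  ⇒  Var(R_m) = 174.2150 / 5 = 34.8430
β = Cov / Var(R_m) = 39.8550 / 34.8430 = 1.1438
MRP = 8.7% − 5.0% = 3.70%
E(R) = R_f + β × MRP = 5.0% + 1.1438 × 3.7% = 9.23%

9.23%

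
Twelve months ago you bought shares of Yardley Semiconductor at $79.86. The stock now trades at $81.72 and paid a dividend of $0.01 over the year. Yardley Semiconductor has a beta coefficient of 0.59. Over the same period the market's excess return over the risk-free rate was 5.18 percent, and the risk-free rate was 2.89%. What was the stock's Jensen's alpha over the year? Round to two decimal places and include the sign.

-3.60%

Realised HPR = (P1 + D1 − P0) / P0 = (81.72 + 0.01 − 79.86) / 79.86 = 1.87 / 79.86 = 2.3416%
CAPM required = R_f + β·MRP = 2.89% + 0.59 × 5.18% = 5.9462%
α = realised − required = 2.3416% − 5.9462% = -3.60%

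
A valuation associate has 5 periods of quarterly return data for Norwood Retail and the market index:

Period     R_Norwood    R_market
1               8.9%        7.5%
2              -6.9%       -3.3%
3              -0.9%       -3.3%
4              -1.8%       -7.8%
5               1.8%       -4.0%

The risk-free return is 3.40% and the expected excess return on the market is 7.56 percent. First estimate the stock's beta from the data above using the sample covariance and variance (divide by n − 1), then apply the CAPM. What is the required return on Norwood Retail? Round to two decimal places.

Mean R_i = (8.9 − 6.9 − 0.9 − 1.8 + 1.8) / 5 = 0.2200%
Mean R_m = (7.5 − 3.3 − 3.3 − 7.8 − 4.0) / 5 = -2.1800%
Σ(R_i − R̄_i)(R_m − R̄_m) = 101.7280  ⇒  Cov = 101.7280 / 4 = 25.4320
Σ(R_m − R̄_m)² = 131.1080  ⇒  Var(R_m) = 131.1080 / 4 = 32.7770
β = Cov / Var(R_m) = 25.4320 / 32.7770 = 0.7759
E(R) = R_f + β × MRP = 3.40% + 0.7759 × 7.56% = 9.27%

9.27%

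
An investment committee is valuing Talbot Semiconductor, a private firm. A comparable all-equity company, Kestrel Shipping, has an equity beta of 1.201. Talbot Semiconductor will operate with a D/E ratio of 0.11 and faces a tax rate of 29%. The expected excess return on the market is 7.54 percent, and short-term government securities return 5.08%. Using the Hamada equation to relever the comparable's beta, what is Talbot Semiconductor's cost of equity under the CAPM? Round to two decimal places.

14.84%

β_L = β_U × [1 + (1 − t)(D/E)] = 1.201 × [1 + (1 − 0.29) × 0.11]
    = 1.201 × [1 + 0.71 × 0.11] = 1.201 × 1.0781 = 1.2948
E(R) = R_f + β_L × MRP = 5.08% + 1.2948 × 7.54% = 14.84%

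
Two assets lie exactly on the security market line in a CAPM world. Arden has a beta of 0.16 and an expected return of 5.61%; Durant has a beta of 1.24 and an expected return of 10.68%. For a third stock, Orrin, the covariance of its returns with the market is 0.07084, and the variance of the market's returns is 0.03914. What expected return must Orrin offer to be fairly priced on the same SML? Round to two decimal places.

13.36%

MRP = (10.68% − 5.61%) / (1.24 − 0.16) = 4.6944%
R_f = 5.61% − 0.16 × 4.6944% = 4.8589%
β_Orrin = Cov / Var(R_m) = 0.07084 / 0.03914 = 1.8099
E(R_Orrin) = R_f + β × MRP = 4.8589% + 1.8099 × 4.6944% = 13.36%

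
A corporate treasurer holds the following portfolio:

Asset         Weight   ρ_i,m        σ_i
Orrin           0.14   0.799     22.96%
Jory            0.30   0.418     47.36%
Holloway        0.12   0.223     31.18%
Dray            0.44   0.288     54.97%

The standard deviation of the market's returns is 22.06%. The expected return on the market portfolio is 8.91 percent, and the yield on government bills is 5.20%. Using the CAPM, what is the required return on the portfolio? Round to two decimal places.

7.94%

β_Orrin = 0.799 × 22.96% / 22.06% = 0.8316
β_Jory = 0.418 × 47.36% / 22.06% = 0.8974
β_Holloway = 0.223 × 31.18% / 22.06% = 0.3152
β_Dray = 0.288 × 54.97% / 22.06% = 0.7177
β_P = Σ w_i β_i = 0.14×0.8316 + 0.30×0.8974 + 0.12×0.3152 + 0.44×0.7177 = 0.7393
MRP = 8.91% − 5.20% = 3.71%
E(R_P) = R_f + β_P × MRP = 5.20% + 0.7393 × 3.71% = 7.94%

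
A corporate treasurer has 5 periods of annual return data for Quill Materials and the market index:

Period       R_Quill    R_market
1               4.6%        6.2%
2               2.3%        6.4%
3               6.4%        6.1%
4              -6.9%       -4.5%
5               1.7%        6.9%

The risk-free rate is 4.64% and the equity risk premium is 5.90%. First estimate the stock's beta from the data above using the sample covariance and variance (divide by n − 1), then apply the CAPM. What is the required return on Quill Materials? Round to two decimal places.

Mean R_i = (4.6 + 2.3 + 6.4 − 6.9 + 1.7) / 5 = 1.6200%
Mean R_m = (6.2 + 6.4 + 6.1 − 4.5 + 6.9) / 5 = 4.2200%
Σ(R_i − R̄_i)(R_m − R̄_m) = 90.8780  ⇒  Cov = 90.8780 / 4 = 22.7195
Σ(R_m − R̄_m)² = 95.4280  ⇒  Var(R_m) = 95.4280 / 4 = 23.8570
β = Cov / Var(R_m) = 22.7195 / 23.8570 = 0.9523
E(R) = R_f + β × MRP = 4.64% + 0.9523 × 5.90% = 10.26%

10.26%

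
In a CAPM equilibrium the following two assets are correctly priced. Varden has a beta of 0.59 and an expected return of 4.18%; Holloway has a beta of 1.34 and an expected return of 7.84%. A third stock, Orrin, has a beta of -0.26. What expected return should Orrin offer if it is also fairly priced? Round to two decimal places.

MRP (SML slope) = (7.84% − 4.18%) / (1.34 − 0.59) = 3.66% / 0.75 = 4.8800%
R_f (intercept) = 4.18% − 0.59 × 4.8800% = 1.3008%
E(R_Orrin) = R_f + β × MRP = 1.3008% + -0.26 × 4.8800% = 0.03%

0.03%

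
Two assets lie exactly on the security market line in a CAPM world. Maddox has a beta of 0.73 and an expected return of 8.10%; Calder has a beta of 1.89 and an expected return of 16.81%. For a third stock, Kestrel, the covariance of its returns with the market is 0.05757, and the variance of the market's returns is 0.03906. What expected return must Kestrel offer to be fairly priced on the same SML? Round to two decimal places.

MRP = (16.81% − 8.10%) / (1.89 − 0.73) = 7.5086%
R_f = 8.10% − 0.73 × 7.5086% = 2.6187%
β_Kestrel = Cov / Var(R_m) = 0.05757 / 0.03906 = 1.4739
E(R_Kestrel) = R_f + β × MRP = 2.6187% + 1.4739 × 7.5086% = 13.69%

13.69%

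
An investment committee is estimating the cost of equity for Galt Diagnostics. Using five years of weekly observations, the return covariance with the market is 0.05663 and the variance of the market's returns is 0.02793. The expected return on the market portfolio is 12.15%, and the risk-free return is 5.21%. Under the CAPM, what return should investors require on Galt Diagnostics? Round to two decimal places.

19.28%

β = Cov(R_i, R_m) / Var(R_m) = 0.05663 / 0.02793 = 2.0276
MRP = 12.15% − 5.21% = 6.94%
E(R) = R_f + β × MRP = 5.21% + 2.0276 × 6.94% = 19.28%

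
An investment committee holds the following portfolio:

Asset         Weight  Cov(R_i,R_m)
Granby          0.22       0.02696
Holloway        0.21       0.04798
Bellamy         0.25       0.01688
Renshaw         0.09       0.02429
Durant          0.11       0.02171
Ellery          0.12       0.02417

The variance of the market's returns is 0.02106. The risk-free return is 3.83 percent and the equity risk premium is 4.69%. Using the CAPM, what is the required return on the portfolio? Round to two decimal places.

β_Granby = 0.02696 / 0.02106 = 1.2802
β_Holloway = 0.04798 / 0.02106 = 2.2783
β_Bellamy = 0.01688 / 0.02106 = 0.8015
β_Renshaw = 0.02429 / 0.02106 = 1.1534
β_Durant = 0.02171 / 0.02106 = 1.0309
β_Ellery = 0.02417 / 0.02106 = 1.1477
β_P = Σ w_i β_i = 0.22×1.2802 + 0.21×2.2783 + 0.25×0.8015 + 0.09×1.1534 + 0.11×1.0309 + 0.12×1.1477 = 1.3154
E(R_P) = R_f + β_P × MRP = 3.83% + 1.3154 × 4.69% = 10.00%

10.00%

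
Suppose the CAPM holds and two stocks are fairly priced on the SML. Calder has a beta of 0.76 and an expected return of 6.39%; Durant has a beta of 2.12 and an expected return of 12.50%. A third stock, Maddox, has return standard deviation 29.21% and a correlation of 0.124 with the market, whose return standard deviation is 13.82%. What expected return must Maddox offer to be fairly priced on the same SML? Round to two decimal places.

4.15%

MRP = (12.50% − 6.39%) / (2.12 − 0.76) = 4.4926%
R_f = 6.39% − 0.76 × 4.4926% = 2.9756%
β_Maddox = ρ·σ_i/σ_m = 0.124 × 29.21 / 13.82 = 0.2621
E(R_Maddox) = R_f + β × MRP = 2.9756% + 0.2621 × 4.4926% = 4.15%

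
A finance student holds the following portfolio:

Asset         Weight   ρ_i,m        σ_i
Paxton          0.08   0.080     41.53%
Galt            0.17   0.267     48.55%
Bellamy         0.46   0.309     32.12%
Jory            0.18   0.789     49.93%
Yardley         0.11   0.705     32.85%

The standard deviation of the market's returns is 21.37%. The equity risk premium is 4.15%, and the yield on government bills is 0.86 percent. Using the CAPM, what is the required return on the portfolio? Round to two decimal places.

β_Paxton = 0.080 × 41.53% / 21.37% = 0.1555
β_Galt = 0.267 × 48.55% / 21.37% = 0.6066
β_Bellamy = 0.309 × 32.12% / 21.37% = 0.4644
β_Jory = 0.789 × 49.93% / 21.37% = 1.8435
β_Yardley = 0.705 × 32.85% / 21.37% = 1.0837
β_P = Σ w_i β_i = 0.08×0.1555 + 0.17×0.6066 + 0.46×0.4644 + 0.18×1.8435 + 0.11×1.0837 = 0.7802
E(R_P) = R_f + β_P × MRP = 0.86% + 0.7802 × 4.15% = 4.10%

4.10%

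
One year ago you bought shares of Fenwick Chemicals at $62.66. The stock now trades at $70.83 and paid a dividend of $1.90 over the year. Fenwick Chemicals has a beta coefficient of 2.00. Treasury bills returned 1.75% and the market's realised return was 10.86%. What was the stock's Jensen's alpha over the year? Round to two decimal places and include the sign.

-3.90%

Realised HPR = (P1 + D1 − P0) / P0 = (70.83 + 1.90 − 62.66) / 62.66 = 10.07 / 62.66 = 16.0709%
MRP = 10.86% − 1.75% = 9.11%
CAPM required = R_f + β·MRP = 1.75% + 2.00 × 9.11% = 19.9700%
α = realised − required = 16.0709% − 19.9700% = -3.90%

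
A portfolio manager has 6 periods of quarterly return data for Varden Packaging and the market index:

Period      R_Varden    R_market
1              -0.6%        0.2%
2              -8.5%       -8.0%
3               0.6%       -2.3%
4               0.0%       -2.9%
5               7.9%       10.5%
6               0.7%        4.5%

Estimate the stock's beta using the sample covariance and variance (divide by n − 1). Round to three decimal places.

Mean R_i = (-0.6 − 8.5 + 0.6 + 0.0 + 7.9 + 0.7) / 6 = 0.0167%
Mean R_m = (0.2 − 8.0 − 2.3 − 2.9 + 10.5 + 4.5) / 6 = 0.3333%
Σ(R_i − R̄_i)(R_m − R̄_m) = 152.5667  ⇒  Cov = 152.5667 / 5 = 30.5133
Σ(R_m − R̄_m)² = 207.5733  ⇒  Var(R_m) = 207.5733 / 5 = 41.5147
β = Cov / Var(R_m) = 30.5133 / 41.5147 = 0.7350

0.735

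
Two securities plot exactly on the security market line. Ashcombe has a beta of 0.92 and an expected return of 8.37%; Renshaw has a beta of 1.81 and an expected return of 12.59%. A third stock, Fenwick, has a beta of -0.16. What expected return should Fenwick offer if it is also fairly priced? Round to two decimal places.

3.25%

MRP (SML slope) = (12.59% − 8.37%) / (1.81 − 0.92) = 4.22% / 0.89 = 4.7416%
R_f (intercept) = 8.37% − 0.92 × 4.7416% = 4.0077%
E(R_Fenwick) = R_f + β × MRP = 4.0077% + -0.16 × 4.7416% = 3.25%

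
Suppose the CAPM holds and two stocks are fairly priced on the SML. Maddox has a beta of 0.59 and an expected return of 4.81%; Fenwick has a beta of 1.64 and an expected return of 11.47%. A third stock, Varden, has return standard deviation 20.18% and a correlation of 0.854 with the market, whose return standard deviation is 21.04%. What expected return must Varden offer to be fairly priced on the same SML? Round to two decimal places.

6.26%

MRP = (11.47% − 4.81%) / (1.64 − 0.59) = 6.3429%
R_f = 4.81% − 0.59 × 6.3429% = 1.0677%
β_Varden = ρ·σ_i/σ_m = 0.854 × 20.18 / 21.04 = 0.8191
E(R_Varden) = R_f + β × MRP = 1.0677% + 0.8191 × 6.3429% = 6.26%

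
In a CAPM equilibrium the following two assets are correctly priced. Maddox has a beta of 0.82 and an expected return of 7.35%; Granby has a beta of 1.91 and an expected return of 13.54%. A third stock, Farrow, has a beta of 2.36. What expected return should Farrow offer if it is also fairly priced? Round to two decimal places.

16.10%

MRP (SML slope) = (13.54% − 7.35%) / (1.91 − 0.82) = 6.19% / 1.09 = 5.6789%
R_f (intercept) = 7.35% − 0.82 × 5.6789% = 2.6933%
E(R_Farrow) = R_f + β × MRP = 2.6933% + 2.36 × 5.6789% = 16.10%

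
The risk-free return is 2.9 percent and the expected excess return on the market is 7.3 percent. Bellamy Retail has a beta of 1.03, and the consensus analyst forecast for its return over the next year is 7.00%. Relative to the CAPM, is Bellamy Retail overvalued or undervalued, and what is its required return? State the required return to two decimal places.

Overvalued; required return 10.42%

Required return = R_f + β·MRP = 2.9% + 1.03 × 7.3% = 10.42%
Forecast 7.00% < required 10.42% → the stock plots below the SML → overvalued.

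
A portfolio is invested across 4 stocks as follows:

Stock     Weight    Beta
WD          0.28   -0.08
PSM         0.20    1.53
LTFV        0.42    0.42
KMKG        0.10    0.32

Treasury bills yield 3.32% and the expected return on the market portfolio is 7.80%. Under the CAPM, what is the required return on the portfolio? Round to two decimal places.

5.52%

β_P = Σ w_i β_i = 0.28×-0.08 + 0.20×1.53 + 0.42×0.42 + 0.10×0.32 = 0.4920
MRP = 7.80% − 3.32% = 4.48%
E(R_P) = R_f + β_P × MRP = 3.32% + 0.4920 × 4.48% = 5.52%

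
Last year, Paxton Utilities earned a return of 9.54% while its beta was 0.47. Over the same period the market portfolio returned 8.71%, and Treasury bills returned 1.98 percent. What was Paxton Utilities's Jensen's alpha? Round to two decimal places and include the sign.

+4.40%

Market excess return = 8.71% − 1.98% = 6.73%
CAPM benchmark = R_f + β(R_m − R_f) = 1.98% + 0.47 × 6.73% = 5.1431%
α = actual − benchmark = 9.54% − 5.1431% = +4.40%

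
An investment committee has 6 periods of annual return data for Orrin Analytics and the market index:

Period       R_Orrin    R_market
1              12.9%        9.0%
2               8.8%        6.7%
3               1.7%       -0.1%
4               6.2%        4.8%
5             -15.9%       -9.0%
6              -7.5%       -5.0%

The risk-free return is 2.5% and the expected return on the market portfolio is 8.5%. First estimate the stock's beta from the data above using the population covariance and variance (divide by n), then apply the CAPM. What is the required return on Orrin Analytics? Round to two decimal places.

11.66%

Mean R_i = (12.9 + 8.8 + 1.7 + 6.2 − 15.9 − 7.5) / 6 = 1.0333%
Mean R_m = (9.0 + 6.7 − 0.1 + 4.8 − 9.0 − 5.0) / 6 = 1.0667%
Σ(R_i − R̄_i)(R_m − R̄_m) = 378.6367  ⇒  Cov = 378.6367 / 6 = 63.1061
Σ(R_m − R̄_m)² = 248.1133  ⇒  Var(R_m) = 248.1133 / 6 = 41.3522
β = Cov / Var(R_m) = 63.1061 / 41.3522 = 1.5261
MRP = 8.5% − 2.5% = 6.00%
E(R) = R_f + β × MRP = 2.5% + 1.5261 × 6.0% = 11.66%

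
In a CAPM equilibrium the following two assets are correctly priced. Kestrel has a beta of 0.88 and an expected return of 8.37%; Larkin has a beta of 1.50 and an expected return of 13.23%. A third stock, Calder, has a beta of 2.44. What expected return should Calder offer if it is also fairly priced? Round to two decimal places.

20.60%

MRP (SML slope) = (13.23% − 8.37%) / (1.50 − 0.88) = 4.86% / 0.62 = 7.8387%
R_f (intercept) = 8.37% − 0.88 × 7.8387% = 1.4719%
E(R_Calder) = R_f + β × MRP = 1.4719% + 2.44 × 7.8387% = 20.60%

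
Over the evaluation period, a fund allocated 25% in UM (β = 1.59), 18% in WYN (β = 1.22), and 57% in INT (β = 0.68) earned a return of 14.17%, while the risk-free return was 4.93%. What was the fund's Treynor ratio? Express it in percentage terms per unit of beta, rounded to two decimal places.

β_P = 0.25×1.59 + 0.18×1.22 + 0.57×0.68 = 1.0047
Treynor = (R_P − R_f) / β_P = (14.17% − 4.93%) / 1.0047 = 9.24% / 1.0047 = 9.20%

9.20%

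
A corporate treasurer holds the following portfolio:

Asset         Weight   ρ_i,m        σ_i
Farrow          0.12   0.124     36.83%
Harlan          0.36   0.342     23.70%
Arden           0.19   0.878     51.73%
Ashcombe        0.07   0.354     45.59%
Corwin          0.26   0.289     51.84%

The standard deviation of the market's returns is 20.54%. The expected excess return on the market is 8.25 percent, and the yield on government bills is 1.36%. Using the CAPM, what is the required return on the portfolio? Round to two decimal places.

8.24%

β_Farrow = 0.124 × 36.83% / 20.54% = 0.2223
β_Harlan = 0.342 × 23.70% / 20.54% = 0.3946
β_Arden = 0.878 × 51.73% / 20.54% = 2.2112
β_Ashcombe = 0.354 × 45.59% / 20.54% = 0.7857
β_Corwin = 0.289 × 51.84% / 20.54% = 0.7294
β_P = Σ w_i β_i = 0.12×0.2223 + 0.36×0.3946 + 0.19×2.2112 + 0.07×0.7857 + 0.26×0.7294 = 0.8335
E(R_P) = R_f + β_P × MRP = 1.36% + 0.8335 × 8.25% = 8.24%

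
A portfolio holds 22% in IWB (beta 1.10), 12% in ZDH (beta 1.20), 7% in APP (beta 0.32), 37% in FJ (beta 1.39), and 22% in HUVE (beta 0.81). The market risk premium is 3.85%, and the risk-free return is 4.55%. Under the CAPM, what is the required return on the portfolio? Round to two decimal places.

8.79%

β_P = Σ w_i β_i = 0.22×1.10 + 0.12×1.20 + 0.07×0.32 + 0.37×1.39 + 0.22×0.81 = 1.1009
E(R_P) = R_f + β_P × MRP = 4.55% + 1.1009 × 3.85% = 8.79%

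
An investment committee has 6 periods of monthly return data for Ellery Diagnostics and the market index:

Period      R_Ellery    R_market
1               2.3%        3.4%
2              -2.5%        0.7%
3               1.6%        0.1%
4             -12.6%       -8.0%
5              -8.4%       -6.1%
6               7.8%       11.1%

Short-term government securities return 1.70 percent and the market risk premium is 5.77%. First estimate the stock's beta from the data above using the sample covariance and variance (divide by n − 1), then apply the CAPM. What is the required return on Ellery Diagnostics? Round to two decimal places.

7.74%

Mean R_i = (2.3 − 2.5 + 1.6 − 12.6 − 8.4 + 7.8) / 6 = -1.9667%
Mean R_m = (3.4 + 0.7 + 0.1 − 8.0 − 6.1 + 11.1) / 6 = 0.2000%
Σ(R_i − R̄_i)(R_m − R̄_m) = 247.2100  ⇒  Cov = 247.2100 / 5 = 49.4420
Σ(R_m − R̄_m)² = 236.2400  ⇒  Var(R_m) = 236.2400 / 5 = 47.2480
β = Cov / Var(R_m) = 49.4420 / 47.2480 = 1.0464
E(R) = R_f + β × MRP = 1.70% + 1.0464 × 5.77% = 7.74%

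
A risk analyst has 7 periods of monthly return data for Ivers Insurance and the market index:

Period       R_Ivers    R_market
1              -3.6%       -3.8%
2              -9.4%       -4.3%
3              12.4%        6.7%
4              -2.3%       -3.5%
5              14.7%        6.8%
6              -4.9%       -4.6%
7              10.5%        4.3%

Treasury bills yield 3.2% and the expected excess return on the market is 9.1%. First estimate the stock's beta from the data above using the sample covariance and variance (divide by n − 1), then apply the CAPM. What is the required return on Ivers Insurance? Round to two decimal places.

Mean R_i = (-3.6 − 9.4 + 12.4 − 2.3 + 14.7 − 4.9 + 10.5) / 7 = 2.4857%
Mean R_m = (-3.8 − 4.3 + 6.7 − 3.5 + 6.8 − 4.6 + 4.3) / 7 = 0.2286%
Σ(R_i − R̄_i)(R_m − R̄_m) = 308.9029  ⇒  Cov = 308.9029 / 6 = 51.4838
Σ(R_m − R̄_m)² = 175.5943  ⇒  Var(R_m) = 175.5943 / 6 = 29.2657
β = Cov / Var(R_m) = 51.4838 / 29.2657 = 1.7592
E(R) = R_f + β × MRP = 3.2% + 1.7592 × 9.1% = 19.21%

19.21%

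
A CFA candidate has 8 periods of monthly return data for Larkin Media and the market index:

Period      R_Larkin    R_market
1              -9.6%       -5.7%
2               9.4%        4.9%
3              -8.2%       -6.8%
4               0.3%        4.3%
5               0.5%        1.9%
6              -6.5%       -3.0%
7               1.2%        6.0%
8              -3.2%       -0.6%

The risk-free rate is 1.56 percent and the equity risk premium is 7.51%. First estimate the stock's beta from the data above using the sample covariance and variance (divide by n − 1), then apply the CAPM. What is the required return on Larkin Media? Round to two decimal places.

Mean R_i = (-9.6 + 9.4 − 8.2 + 0.3 + 0.5 − 6.5 + 1.2 − 3.2) / 8 = -2.0125%
Mean R_m = (-5.7 + 4.9 − 6.8 + 4.3 + 1.9 − 3.0 + 6.0 − 0.6) / 8 = 0.1250%
Σ(R_i − R̄_i)(R_m − R̄_m) = 189.4125  ⇒  Cov = 189.4125 / 7 = 27.0589
Σ(R_m − R̄_m)² = 170.0750  ⇒  Var(R_m) = 170.0750 / 7 = 24.2964
β = Cov / Var(R_m) = 27.0589 / 24.2964 = 1.1137
E(R) = R_f + β × MRP = 1.56% + 1.1137 × 7.51% = 9.92%

9.92%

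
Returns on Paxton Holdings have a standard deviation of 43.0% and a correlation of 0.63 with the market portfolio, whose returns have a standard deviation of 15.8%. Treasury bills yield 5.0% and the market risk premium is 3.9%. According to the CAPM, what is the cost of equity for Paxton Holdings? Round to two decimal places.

11.69%

β = ρ × σ_i / σ_m = 0.63 × 43.0% / 15.8% = 1.7146
E(R) = 5.0% + 1.7146 × 3.9% = 11.69%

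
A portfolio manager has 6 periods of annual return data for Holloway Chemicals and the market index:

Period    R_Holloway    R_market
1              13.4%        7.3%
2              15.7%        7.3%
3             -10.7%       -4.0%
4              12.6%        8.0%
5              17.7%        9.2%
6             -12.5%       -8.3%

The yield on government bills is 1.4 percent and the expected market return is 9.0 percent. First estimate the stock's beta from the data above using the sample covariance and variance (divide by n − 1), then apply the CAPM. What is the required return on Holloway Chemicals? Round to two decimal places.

15.27%

Mean R_i = (13.4 + 15.7 − 10.7 + 12.6 + 17.7 − 12.5) / 6 = 6.0333%
Mean R_m = (7.3 + 7.3 − 4.0 + 8.0 + 9.2 − 8.3) / 6 = 3.2500%
Σ(R_i − R̄_i)(R_m − R̄_m) = 504.9700  ⇒  Cov = 504.9700 / 5 = 100.9940
Σ(R_m − R̄_m)² = 276.7350  ⇒  Var(R_m) = 276.7350 / 5 = 55.3470
β = Cov / Var(R_m) = 100.9940 / 55.3470 = 1.8247
MRP = 9.0% − 1.4% = 7.60%
E(R) = R_f + β × MRP = 1.4% + 1.8247 × 7.6% = 15.27%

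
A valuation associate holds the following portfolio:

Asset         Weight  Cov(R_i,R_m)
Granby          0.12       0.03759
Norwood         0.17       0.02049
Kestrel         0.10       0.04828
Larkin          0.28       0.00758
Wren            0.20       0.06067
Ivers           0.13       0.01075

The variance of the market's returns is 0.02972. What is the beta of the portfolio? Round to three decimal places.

β_Granby = 0.03759 / 0.02972 = 1.2648
β_Norwood = 0.02049 / 0.02972 = 0.6894
β_Kestrel = 0.04828 / 0.02972 = 1.6245
β_Larkin = 0.00758 / 0.02972 = 0.2550
β_Wren = 0.06067 / 0.02972 = 2.0414
β_Ivers = 0.01075 / 0.02972 = 0.3617
β_P = Σ w_i β_i = 0.12×1.2648 + 0.17×0.6894 + 0.10×1.6245 + 0.28×0.2550 + 0.20×2.0414 + 0.13×0.3617 = 0.9581

0.958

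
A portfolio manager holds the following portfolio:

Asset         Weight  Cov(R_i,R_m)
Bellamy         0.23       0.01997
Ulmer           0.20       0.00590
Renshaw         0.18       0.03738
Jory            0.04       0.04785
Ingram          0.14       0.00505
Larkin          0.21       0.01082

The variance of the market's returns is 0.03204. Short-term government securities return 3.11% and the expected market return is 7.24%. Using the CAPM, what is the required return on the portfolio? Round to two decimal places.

5.35%

β_Bellamy = 0.01997 / 0.03204 = 0.6233
β_Ulmer = 0.00590 / 0.03204 = 0.1841
β_Renshaw = 0.03738 / 0.03204 = 1.1667
β_Jory = 0.04785 / 0.03204 = 1.4934
β_Ingram = 0.00505 / 0.03204 = 0.1576
β_Larkin = 0.01082 / 0.03204 = 0.3377
β_P = Σ w_i β_i = 0.23×0.6233 + 0.20×0.1841 + 0.18×1.1667 + 0.04×1.4934 + 0.14×0.1576 + 0.21×0.3377 = 0.5429
MRP = 7.24% − 3.11% = 4.13%
E(R_P) = R_f + β_P × MRP = 3.11% + 0.5429 × 4.13% = 5.35%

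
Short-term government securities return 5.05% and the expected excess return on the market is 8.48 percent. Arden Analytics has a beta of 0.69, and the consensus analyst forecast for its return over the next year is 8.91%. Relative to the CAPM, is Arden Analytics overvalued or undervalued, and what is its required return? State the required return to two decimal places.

Required return = R_f + β·MRP = 5.05% + 0.69 × 8.48% = 10.90%
Forecast 8.91% < required 10.90% → the stock plots below the SML → overvalued.

Overvalued; required return 10.90%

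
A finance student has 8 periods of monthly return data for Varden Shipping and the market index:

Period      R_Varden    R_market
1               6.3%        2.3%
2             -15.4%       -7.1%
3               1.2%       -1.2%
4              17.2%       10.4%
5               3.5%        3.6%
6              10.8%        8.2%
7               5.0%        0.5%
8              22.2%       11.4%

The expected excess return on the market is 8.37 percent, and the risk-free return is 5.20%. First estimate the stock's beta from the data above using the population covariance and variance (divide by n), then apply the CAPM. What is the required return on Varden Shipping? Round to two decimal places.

19.69%

Mean R_i = (6.3 − 15.4 + 1.2 + 17.2 + 3.5 + 10.8 + 5.0 + 22.2) / 8 = 6.3500%
Mean R_m = (2.3 − 7.1 − 1.2 + 10.4 + 3.6 + 8.2 + 0.5 + 11.4) / 8 = 3.5125%
Σ(R_i − R̄_i)(R_m − R̄_m) = 479.5750  ⇒  Cov = 479.5750 / 8 = 59.9469
Σ(R_m − R̄_m)² = 277.0088  ⇒  Var(R_m) = 277.0088 / 8 = 34.6261
β = Cov / Var(R_m) = 59.9469 / 34.6261 = 1.7313
E(R) = R_f + β × MRP = 5.20% + 1.7313 × 8.37% = 19.69%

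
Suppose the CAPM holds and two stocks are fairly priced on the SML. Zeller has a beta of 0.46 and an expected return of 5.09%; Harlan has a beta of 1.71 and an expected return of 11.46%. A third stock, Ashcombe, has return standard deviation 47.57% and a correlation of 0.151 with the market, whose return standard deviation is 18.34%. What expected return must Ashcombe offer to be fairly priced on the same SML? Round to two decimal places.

4.74%

MRP = (11.46% − 5.09%) / (1.71 − 0.46) = 5.0960%
R_f = 5.09% − 0.46 × 5.0960% = 2.7458%
β_Ashcombe = ρ·σ_i/σ_m = 0.151 × 47.57 / 18.34 = 0.3917
E(R_Ashcombe) = R_f + β × MRP = 2.7458% + 0.3917 × 5.0960% = 4.74%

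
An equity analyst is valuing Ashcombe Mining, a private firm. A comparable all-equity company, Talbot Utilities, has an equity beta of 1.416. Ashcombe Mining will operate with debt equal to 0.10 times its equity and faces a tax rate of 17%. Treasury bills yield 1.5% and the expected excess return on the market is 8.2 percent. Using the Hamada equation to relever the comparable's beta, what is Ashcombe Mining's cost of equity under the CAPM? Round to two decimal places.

14.07%

β_L = β_U × [1 + (1 − t)(D/E)] = 1.416 × [1 + (1 − 0.17) × 0.10]
    = 1.416 × [1 + 0.83 × 0.10] = 1.416 × 1.0830 = 1.5335
E(R) = R_f + β_L × MRP = 1.5% + 1.5335 × 8.2% = 14.07%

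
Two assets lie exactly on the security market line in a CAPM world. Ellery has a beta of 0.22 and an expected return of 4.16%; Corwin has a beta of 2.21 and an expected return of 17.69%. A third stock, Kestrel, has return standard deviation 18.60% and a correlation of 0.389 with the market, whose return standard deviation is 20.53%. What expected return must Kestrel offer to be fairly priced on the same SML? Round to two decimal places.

5.06%

MRP = (17.69% − 4.16%) / (2.21 − 0.22) = 6.7990%
R_f = 4.16% − 0.22 × 6.7990% = 2.6642%
β_Kestrel = ρ·σ_i/σ_m = 0.389 × 18.60 / 20.53 = 0.3524
E(R_Kestrel) = R_f + β × MRP = 2.6642% + 0.3524 × 6.7990% = 5.06%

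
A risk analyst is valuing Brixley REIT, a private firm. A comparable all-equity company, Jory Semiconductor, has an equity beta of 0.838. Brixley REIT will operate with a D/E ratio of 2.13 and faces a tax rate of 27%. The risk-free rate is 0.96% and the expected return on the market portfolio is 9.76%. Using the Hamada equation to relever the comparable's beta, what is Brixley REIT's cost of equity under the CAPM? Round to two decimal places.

19.80%

β_L = β_U × [1 + (1 − t)(D/E)] = 0.838 × [1 + (1 − 0.27) × 2.13]
    = 0.838 × [1 + 0.73 × 2.13] = 0.838 × 2.5549 = 2.1410
MRP = 9.76% − 0.96% = 8.80%
E(R) = R_f + β_L × MRP = 0.96% + 2.1410 × 8.80% = 19.80%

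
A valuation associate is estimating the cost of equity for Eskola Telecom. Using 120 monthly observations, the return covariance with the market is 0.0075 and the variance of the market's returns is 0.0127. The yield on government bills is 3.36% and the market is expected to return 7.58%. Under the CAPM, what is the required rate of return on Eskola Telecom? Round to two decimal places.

β = Cov(R_i, R_m) / Var(R_m) = 0.0075 / 0.0127 = 0.5906
MRP = 7.58% − 3.36% = 4.22%
E(R) = R_f + β × MRP = 3.36% + 0.5906 × 4.22% = 5.85%

5.85%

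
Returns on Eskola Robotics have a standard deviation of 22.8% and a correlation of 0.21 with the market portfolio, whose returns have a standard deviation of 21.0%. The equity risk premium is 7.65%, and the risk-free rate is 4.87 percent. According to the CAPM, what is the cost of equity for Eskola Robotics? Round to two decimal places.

6.61%

β = ρ × σ_i / σ_m = 0.21 × 22.8% / 21.0% = 0.2280
E(R) = 4.87% + 0.2280 × 7.65% = 6.61%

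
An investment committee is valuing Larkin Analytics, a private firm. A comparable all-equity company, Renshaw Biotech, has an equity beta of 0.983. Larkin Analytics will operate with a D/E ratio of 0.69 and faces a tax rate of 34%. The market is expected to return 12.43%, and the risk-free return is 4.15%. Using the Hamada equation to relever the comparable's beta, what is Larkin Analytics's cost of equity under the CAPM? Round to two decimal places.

16.00%

β_L = β_U × [1 + (1 − t)(D/E)] = 0.983 × [1 + (1 − 0.34) × 0.69]
    = 0.983 × [1 + 0.66 × 0.69] = 0.983 × 1.4554 = 1.4307
MRP = 12.43% − 4.15% = 8.28%
E(R) = R_f + β_L × MRP = 4.15% + 1.4307 × 8.28% = 16.00%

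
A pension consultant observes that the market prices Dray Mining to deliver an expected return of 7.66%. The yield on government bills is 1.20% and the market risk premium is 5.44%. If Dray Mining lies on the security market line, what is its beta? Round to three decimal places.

β = (E(R) − R_f) / MRP = (7.66% − 1.20%) / 5.44% = 6.46% / 5.44% = 1.188

1.188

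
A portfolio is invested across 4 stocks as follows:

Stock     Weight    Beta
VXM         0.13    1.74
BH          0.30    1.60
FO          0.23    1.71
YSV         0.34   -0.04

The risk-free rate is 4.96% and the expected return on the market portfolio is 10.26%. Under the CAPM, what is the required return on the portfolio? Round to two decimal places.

10.72%

β_P = Σ w_i β_i = 0.13×1.74 + 0.30×1.60 + 0.23×1.71 + 0.34×-0.04 = 1.0859
MRP = 10.26% − 4.96% = 5.30%
E(R_P) = R_f + β_P × MRP = 4.96% + 1.0859 × 5.30% = 10.72%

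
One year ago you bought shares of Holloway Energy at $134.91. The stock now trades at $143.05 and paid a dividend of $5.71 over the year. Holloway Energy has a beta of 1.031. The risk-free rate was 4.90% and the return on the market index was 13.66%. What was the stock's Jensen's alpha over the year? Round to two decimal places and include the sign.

-3.67%

Realised HPR = (P1 + D1 − P0) / P0 = (143.05 + 5.71 − 134.91) / 134.91 = 13.85 / 134.91 = 10.2661%
MRP = 13.66% − 4.90% = 8.76%
CAPM required = R_f + β·MRP = 4.90% + 1.031 × 8.76% = 13.93156%
α = realised − required = 10.2661% − 13.93156% = -3.67%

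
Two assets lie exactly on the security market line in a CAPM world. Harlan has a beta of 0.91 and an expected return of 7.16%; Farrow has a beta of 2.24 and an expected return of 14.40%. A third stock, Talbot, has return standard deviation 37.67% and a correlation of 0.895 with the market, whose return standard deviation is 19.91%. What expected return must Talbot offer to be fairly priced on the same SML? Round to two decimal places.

MRP = (14.40% − 7.16%) / (2.24 − 0.91) = 5.4436%
R_f = 7.16% − 0.91 × 5.4436% = 2.2063%
β_Talbot = ρ·σ_i/σ_m = 0.895 × 37.67 / 19.91 = 1.6934
E(R_Talbot) = R_f + β × MRP = 2.2063% + 1.6934 × 5.4436% = 11.42%

11.42%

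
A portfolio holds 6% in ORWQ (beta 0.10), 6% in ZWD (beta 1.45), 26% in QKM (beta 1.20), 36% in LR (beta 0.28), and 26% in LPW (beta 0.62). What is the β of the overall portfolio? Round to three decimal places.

β_P = Σ w_i β_i = 0.06×0.10 + 0.06×1.45 + 0.26×1.20 + 0.36×0.28 + 0.26×0.62 = 0.6670

0.667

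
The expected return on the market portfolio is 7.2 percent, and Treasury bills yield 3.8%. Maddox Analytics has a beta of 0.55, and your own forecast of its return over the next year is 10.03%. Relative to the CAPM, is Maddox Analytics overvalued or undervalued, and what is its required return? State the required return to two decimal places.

MRP = 7.2% − 3.8% = 3.40%
Required return = R_f + β·MRP = 3.8% + 0.55 × 3.4% = 5.67%
Forecast 10.03% > required 5.67% → the stock plots above the SML → undervalued.

Undervalued; required return 5.67%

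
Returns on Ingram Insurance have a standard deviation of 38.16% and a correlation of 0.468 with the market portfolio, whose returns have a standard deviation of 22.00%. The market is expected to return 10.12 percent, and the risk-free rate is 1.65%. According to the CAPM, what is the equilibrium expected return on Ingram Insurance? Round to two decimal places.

8.53%

β = ρ × σ_i / σ_m = 0.468 × 38.16% / 22.00% = 0.8118
MRP = 10.12% − 1.65% = 8.47%
E(R) = 1.65% + 0.8118 × 8.47% = 8.53%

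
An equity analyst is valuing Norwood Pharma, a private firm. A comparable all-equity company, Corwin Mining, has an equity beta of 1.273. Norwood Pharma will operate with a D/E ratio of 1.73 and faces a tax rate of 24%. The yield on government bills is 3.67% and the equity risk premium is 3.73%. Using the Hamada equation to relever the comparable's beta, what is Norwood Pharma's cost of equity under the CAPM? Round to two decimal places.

14.66%

β_L = β_U × [1 + (1 − t)(D/E)] = 1.273 × [1 + (1 − 0.24) × 1.73]
    = 1.273 × [1 + 0.76 × 1.73] = 1.273 × 2.3148 = 2.9467
E(R) = R_f + β_L × MRP = 3.67% + 2.9467 × 3.73% = 14.66%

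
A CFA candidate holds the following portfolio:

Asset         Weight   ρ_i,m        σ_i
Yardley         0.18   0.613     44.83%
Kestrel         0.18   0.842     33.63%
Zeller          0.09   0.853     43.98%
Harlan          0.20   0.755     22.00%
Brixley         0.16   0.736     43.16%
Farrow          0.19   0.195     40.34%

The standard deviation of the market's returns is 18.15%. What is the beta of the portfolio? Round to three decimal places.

1.285

β_Yardley = 0.613 × 44.83% / 18.15% = 1.5141
β_Kestrel = 0.842 × 33.63% / 18.15% = 1.5601
β_Zeller = 0.853 × 43.98% / 18.15% = 2.0669
β_Harlan = 0.755 × 22.00% / 18.15% = 0.9152
β_Brixley = 0.736 × 43.16% / 18.15% = 1.7502
β_Farrow = 0.195 × 40.34% / 18.15% = 0.4334
β_P = Σ w_i β_i = 0.18×1.5141 + 0.18×1.5601 + 0.09×2.0669 + 0.20×0.9152 + 0.16×1.7502 + 0.19×0.4334 = 1.2848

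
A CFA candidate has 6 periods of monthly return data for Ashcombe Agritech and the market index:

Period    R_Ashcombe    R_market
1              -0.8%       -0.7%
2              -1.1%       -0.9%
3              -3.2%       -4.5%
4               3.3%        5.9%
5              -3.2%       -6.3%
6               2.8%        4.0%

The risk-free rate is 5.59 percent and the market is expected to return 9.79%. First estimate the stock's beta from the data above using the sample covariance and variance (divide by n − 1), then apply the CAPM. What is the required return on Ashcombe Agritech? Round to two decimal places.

Mean R_i = (-0.8 − 1.1 − 3.2 + 3.3 − 3.2 + 2.8) / 6 = -0.3667%
Mean R_m = (-0.7 − 0.9 − 4.5 + 5.9 − 6.3 + 4.0) / 6 = -0.4167%
Σ(R_i − R̄_i)(R_m − R̄_m) = 65.8633  ⇒  Cov = 65.8633 / 5 = 13.1727
Σ(R_m − R̄_m)² = 111.0083  ⇒  Var(R_m) = 111.0083 / 5 = 22.2017
β = Cov / Var(R_m) = 13.1727 / 22.2017 = 0.5933
MRP = 9.79% − 5.59% = 4.20%
E(R) = R_f + β × MRP = 5.59% + 0.5933 × 4.20% = 8.08%

8.08%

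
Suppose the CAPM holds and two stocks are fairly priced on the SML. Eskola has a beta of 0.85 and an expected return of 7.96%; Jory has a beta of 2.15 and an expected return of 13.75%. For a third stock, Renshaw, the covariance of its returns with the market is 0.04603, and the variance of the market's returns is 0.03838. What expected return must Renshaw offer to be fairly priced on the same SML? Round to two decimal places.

MRP = (13.75% − 7.96%) / (2.15 − 0.85) = 4.4538%
R_f = 7.96% − 0.85 × 4.4538% = 4.1743%
β_Renshaw = Cov / Var(R_m) = 0.04603 / 0.03838 = 1.1993
E(R_Renshaw) = R_f + β × MRP = 4.1743% + 1.1993 × 4.4538% = 9.52%

9.52%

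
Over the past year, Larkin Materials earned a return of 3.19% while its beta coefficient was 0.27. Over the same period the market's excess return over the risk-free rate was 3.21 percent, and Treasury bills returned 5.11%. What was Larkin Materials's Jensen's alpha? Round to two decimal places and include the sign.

CAPM benchmark = R_f + β(R_m − R_f) = 5.11% + 0.27 × 3.21% = 5.9767%
α = actual − benchmark = 3.19% − 5.9767% = -2.79%

-2.79%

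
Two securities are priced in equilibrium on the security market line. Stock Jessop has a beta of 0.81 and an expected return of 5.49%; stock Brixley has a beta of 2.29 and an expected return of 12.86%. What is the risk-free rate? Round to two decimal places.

Both satisfy E(R) = R_f + β·MRP, so the slope of the SML is
MRP = (12.86% − 5.49%) / (2.29 − 0.81) = 7.37% / 1.48 = 4.9797%
R_f = E(R_Jessop) − β_Jessop·MRP = 5.49% − 0.81 × 4.9797% = 1.4564%

1.46%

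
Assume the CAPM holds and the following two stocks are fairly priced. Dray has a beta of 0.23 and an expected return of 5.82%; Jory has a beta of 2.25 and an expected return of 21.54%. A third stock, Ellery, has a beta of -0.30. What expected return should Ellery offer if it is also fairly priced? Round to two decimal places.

1.70%

MRP (SML slope) = (21.54% − 5.82%) / (2.25 − 0.23) = 15.72% / 2.02 = 7.7822%
R_f (intercept) = 5.82% − 0.23 × 7.7822% = 4.0301%
E(R_Ellery) = R_f + β × MRP = 4.0301% + -0.30 × 7.7822% = 1.70%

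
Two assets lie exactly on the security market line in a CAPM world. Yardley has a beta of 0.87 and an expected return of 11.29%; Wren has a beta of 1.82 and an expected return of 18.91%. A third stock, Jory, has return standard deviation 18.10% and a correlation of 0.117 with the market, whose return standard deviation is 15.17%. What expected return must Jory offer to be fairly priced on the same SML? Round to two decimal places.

5.43%

MRP = (18.91% − 11.29%) / (1.82 − 0.87) = 8.0211%
R_f = 11.29% − 0.87 × 8.0211% = 4.3116%
β_Jory = ρ·σ_i/σ_m = 0.117 × 18.10 / 15.17 = 0.1396
E(R_Jory) = R_f + β × MRP = 4.3116% + 0.1396 × 8.0211% = 5.43%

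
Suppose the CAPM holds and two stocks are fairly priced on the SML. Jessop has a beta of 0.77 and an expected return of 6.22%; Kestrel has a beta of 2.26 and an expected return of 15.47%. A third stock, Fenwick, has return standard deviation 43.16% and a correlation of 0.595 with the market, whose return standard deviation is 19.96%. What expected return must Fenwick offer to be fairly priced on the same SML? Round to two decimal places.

MRP = (15.47% − 6.22%) / (2.26 − 0.77) = 6.2081%
R_f = 6.22% − 0.77 × 6.2081% = 1.4398%
β_Fenwick = ρ·σ_i/σ_m = 0.595 × 43.16 / 19.96 = 1.2866
E(R_Fenwick) = R_f + β × MRP = 1.4398% + 1.2866 × 6.2081% = 9.43%

9.43%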